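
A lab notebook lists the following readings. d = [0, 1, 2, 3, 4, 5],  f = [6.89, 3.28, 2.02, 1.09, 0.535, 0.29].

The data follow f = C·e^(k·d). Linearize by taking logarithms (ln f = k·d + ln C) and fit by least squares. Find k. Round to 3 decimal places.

k = -0.626

Taking logs, ln f = k·d + ln C, so regress ln f on d.
XᵀX = [[55.0000, 15.0000]; [15.0000, 6]], rhs = [-5.8388, 2.0438]ᵀ  (here Σd = 15.0000, Σ(d)² = 55.0000, Σln f = 2.0438, Σd·ln f = -5.8388).
Solving (det = 105.0000): k = -0.62562, ln C = 1.90468.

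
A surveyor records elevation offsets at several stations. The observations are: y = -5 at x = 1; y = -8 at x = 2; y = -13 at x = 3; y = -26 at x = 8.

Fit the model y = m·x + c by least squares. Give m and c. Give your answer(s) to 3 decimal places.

Entries of AᵀA: Σx·x = 78, Σx = 14, Σ1 = 4.
Moment sums: Σx·y = -268, Σy = -52.
So AᵀA·[m, c]ᵀ = Aᵀy: [[78, 14]; [14, 4]]·[m, c]ᵀ = [-268, -52]ᵀ.
Determinant 78·4 − 14² = 116.
m = ((-268)·4 − 14·(-52))/116 = -86/29; c = (78·(-52) − 14·(-268))/116 = -76/29.

m = -2.966, c = -2.621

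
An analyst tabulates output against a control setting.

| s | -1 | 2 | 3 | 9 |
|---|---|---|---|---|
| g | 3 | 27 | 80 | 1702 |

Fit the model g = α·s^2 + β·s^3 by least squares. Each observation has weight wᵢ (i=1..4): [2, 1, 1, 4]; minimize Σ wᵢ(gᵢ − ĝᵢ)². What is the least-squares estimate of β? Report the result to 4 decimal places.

β = 2.0127

The normal equations are: 26343·α + 236469·β = 552282;  236469·α + 2126559·β = 4965402.
Δ = 26343·2126559 − 236469² = 102355776.
α = (552282·2126559 − 236469·4965402)/102355776 = 8239225/2843216; β = (26343·4965402 − 236469·552282)/102355776 = 5722573/2843216.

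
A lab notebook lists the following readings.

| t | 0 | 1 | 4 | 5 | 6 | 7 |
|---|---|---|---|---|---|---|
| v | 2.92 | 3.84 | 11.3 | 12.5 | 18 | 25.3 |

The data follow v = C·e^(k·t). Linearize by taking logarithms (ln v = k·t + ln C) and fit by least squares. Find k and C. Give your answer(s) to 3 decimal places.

Linearized form: ln v = k·t + ln C. From the 6 transformed points,
XᵀX = [[127.0000, 23.0000]; [23.0000, 6]], rhs = [63.6312, 13.4888]ᵀ  (here Σt = 23.0000, Σ(t)² = 127.0000, Σln v = 13.4888, Σt·ln v = 63.6312).
Solving (det = 233.0000): k = 0.30706, ln C = 1.07105, so C = exp(1.07105) = 2.91845.

k = 0.307, C = 2.918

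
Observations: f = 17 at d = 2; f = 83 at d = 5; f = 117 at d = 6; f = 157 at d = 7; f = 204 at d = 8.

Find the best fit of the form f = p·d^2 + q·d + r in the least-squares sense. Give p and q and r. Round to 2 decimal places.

p = 3.07, q = 0.44, r = 3.88

Entries of MᵀM: Σd^2·d^2 = 8434, Σd^2·d = 1204, Σd^2 = 178, Σd·d = 178, Σd = 28, Σ1 = 5.
For Mᵀf: Σd^2·f = 27104, Σd·f = 3882, Σf = 578.
MᵀM·[p, q, r]ᵀ = Mᵀf becomes [[8434, 1204, 178]; [1204, 178, 28]; [178, 28, 5]]·[p, q, r]ᵀ = [27104, 3882, 578]ᵀ.
Solving the 3×3 system (Gaussian elimination) gives p = 5864/1911, q = 121/273, r = 190/49.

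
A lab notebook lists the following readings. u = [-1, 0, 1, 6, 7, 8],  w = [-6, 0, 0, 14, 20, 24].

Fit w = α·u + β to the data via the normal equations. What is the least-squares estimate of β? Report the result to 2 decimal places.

MᵀM·[α, β]ᵀ = Mᵀw reads: 151·α + 21·β = 422;  21·α + 6·β = 52.
Eliminating β: 6·(row 1) − 21·(row 2) gives 465·α = 6·422 − 21·52 = 1440, so α = 96/31.
Then β = (52 − 21·(96/31))/6 = -202/93.

β = -2.17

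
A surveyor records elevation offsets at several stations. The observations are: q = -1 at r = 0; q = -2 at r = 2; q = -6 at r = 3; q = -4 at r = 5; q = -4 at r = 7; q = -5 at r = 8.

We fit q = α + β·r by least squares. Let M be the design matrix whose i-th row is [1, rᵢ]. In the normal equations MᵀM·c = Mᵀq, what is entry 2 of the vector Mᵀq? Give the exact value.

Entry 2 ↔ basis r, so (Mᵀq)_{2} = Σᵢ (r)·qᵢ = (0)·(-1) + (2)·(-2) + (3)·(-6) + (5)·(-4) + (7)·(-4) + (8)·(-5) = -110.

-110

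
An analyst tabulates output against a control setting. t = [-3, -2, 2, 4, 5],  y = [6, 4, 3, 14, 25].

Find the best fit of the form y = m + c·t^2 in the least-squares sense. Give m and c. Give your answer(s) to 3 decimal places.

m = -1.438, c = 1.021

MᵀM·[m, c]ᵀ = Mᵀy reads: 5·m + 58·c = 52;  58·m + 994·c = 931.
Δ = 5·994 − 58² = 1606.
m = (52·994 − 58·931)/1606 = -105/73; c = (5·931 − 58·52)/1606 = 149/146.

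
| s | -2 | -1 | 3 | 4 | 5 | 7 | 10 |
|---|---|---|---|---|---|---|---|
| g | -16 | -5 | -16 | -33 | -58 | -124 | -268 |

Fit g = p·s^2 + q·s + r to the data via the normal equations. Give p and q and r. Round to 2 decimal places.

The normal equations are: 13380·p + 1550·q + 204·r = -35067;  1550·p + 204·q + 26·r = -3981;  204·p + 26·q + 7·r = -520.
Solving the 3×3 system (Gaussian elimination) gives p = -38377/12734, q = 1884009/598498, r = 553963/299249.

p = -3.01, q = 3.15, r = 1.85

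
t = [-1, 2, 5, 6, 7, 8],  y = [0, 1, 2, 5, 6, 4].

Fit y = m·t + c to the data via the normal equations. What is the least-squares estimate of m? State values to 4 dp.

With design matrix M, MᵀM = [[179, 27]; [27, 6]] and Mᵀy = [116, 18]ᵀ.
Eliminating c: 6·(row 1) − 27·(row 2) gives 345·m = 6·116 − 27·18 = 210, so m = 14/23.
Then c = (18 − 27·(14/23))/6 = 6/23.

m = 0.6087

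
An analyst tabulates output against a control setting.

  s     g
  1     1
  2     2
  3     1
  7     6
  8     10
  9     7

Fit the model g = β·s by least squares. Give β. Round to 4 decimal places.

From the data, Σs·s = 208.
Moment sums: Σs·g = 193.
So MᵀM·[β]ᵀ = Mᵀg: [[208]]·[β]ᵀ = [193]ᵀ.
Hence β = 193 / 208 ≈ 0.927885.

β = 0.9279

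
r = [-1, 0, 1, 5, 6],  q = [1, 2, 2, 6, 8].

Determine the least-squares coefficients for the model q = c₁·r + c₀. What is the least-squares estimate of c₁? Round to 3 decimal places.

c₁ = 0.959

Normal-equation sums: Σr·r = 63, Σr = 11, Σ1 = 5.
For Xᵀq: Σr·q = 79, Σq = 19.
XᵀX·[c₁, c₀]ᵀ = Xᵀq becomes [[63, 11]; [11, 5]]·[c₁, c₀]ᵀ = [79, 19]ᵀ.
Determinant 63·5 − 11² = 194.
c₁ = (79·5 − 11·19)/194 = 93/97; c₀ = (63·19 − 11·79)/194 = 164/97.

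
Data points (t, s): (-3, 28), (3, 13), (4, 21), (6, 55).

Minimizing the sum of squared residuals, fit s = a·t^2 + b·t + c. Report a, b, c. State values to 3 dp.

From the data, Σt^2·t^2 = 1714, Σt^2·t = 280, Σt^2 = 70, Σt·t = 70, Σt = 10, Σ1 = 4.
Moment sums: Σt^2·s = 2685, Σt·s = 369, Σs = 117.
Normal equations: [[1714, 280, 70]; [280, 70, 10]; [70, 10, 4]]·[a, b, c]ᵀ = [2685, 369, 117]ᵀ.
Row-reducing yields a = 459/244, b = -3281/1220, c = 745/244.

a = 1.881, b = -2.689, c = 3.053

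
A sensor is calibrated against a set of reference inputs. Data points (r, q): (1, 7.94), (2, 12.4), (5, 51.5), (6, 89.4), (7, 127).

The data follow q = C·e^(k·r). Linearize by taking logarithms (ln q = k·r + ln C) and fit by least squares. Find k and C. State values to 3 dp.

k = 0.471, C = 4.921

Taking logs, ln q = k·r + ln C, so regress ln q on r.
Σr = 21.0000, Σ(r)² = 115.0000, Σln q = 17.8685, Σr·ln q = 87.6832.
Equations: 115.0000·k + 21.0000·ln C = 87.6832;  21.0000·k + 5·ln C = 17.8685.
Slope k = (n·Σr·ln q − Σr·Σln q)/(n·Σ(r)² − (Σr)²) = (5·87.6832 − 21.0000·17.8685)/134.0000 = 0.47148; ln C = (Σln q − k·Σr)/n = 1.59350, so C = exp(1.59350) = 4.92095.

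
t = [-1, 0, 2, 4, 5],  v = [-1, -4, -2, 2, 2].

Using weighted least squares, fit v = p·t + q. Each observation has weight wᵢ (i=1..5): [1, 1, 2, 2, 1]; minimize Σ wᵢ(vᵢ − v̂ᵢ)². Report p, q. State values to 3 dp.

p = 0.879, q = -2.437

Normal-equation sums: Σwᵢ·t·t = 66, Σwᵢ·t = 16, Σwᵢ·1 = 7.
Moment sums: Σwᵢ·t·v = 19, Σwᵢ·v = -3.
Determinant 66·7 − 16² = 206.
p = (19·7 − 16·(-3))/206 = 181/206; q = (66·(-3) − 16·19)/206 = -251/103.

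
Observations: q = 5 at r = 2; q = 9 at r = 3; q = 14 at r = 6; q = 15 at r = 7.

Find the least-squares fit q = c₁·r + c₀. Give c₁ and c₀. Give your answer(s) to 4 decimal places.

Sums needed: Σr·r = 98, Σr = 18, Σ1 = 4.
For Mᵀq: Σr·q = 226, Σq = 43.
Normal equations: [[98, 18]; [18, 4]]·[c₁, c₀]ᵀ = [226, 43]ᵀ.
Determinant 98·4 − 18² = 68.
c₁ = (226·4 − 18·43)/68 = 65/34; c₀ = (98·43 − 18·226)/68 = 73/34.

c₁ = 1.9118, c₀ = 2.1471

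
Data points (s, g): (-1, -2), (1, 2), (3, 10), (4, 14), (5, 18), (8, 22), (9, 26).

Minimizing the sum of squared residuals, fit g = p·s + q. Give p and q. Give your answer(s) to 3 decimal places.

Normal-equation sums: Σs·s = 197, Σs = 29, Σ1 = 7.
And Σs·g = 590, Σg = 90.
AᵀA·[p, q]ᵀ = Aᵀg becomes [[197, 29]; [29, 7]]·[p, q]ᵀ = [590, 90]ᵀ.
Eliminating q: 7·(row 1) − 29·(row 2) gives 538·p = 7·590 − 29·90 = 1520, so p = 760/269.
Then q = (90 − 29·(760/269))/7 = 310/269.

p = 2.825, q = 1.152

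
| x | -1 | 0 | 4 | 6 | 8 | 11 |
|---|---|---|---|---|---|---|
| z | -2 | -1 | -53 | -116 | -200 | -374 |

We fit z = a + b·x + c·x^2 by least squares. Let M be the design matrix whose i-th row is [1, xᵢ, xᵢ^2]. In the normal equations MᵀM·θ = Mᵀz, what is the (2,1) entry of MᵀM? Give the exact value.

28

Row 2 ↔ basis x, column 1 ↔ basis 1, so (MᵀM)_{2,1} = Σᵢ x = (-1)·(1) + (0)·(1) + (4)·(1) + (6)·(1) + (8)·(1) + (11)·(1) = 28.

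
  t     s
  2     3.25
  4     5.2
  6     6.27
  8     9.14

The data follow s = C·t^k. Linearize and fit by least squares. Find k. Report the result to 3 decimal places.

k = 0.705

Taking logs, ln s = k·ln t + ln C, so regress ln s on ln t.
XᵀX = [[9.9367, 5.9506]; [5.9506, 4]], rhs = [10.9929, 6.8758]ᵀ  (here Σln t = 5.9506, Σ(ln t)² = 9.9367, Σln s = 6.8758, Σln t·ln s = 10.9929).
Solving (det = 4.3368): k = 0.70475, ln C = 0.67051.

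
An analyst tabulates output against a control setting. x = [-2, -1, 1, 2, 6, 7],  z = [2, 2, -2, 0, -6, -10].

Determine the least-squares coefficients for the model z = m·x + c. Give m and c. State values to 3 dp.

m = -1.252, c = 0.379

With design matrix A, AᵀA = [[95, 13]; [13, 6]] and Aᵀz = [-114, -14]ᵀ.
Eliminating c: 6·(row 1) − 13·(row 2) gives 401·m = 6·(-114) − 13·(-14) = -502, so m = -502/401.
Then c = ((-14) − 13·(-502/401))/6 = 152/401.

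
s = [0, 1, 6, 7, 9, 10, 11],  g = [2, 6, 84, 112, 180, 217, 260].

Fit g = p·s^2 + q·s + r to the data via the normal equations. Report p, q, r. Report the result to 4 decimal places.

p = 1.9400, q = 2.1589, r = 1.8974

Entries of MᵀM: Σs^2·s^2 = 34900, Σs^2·s = 3620, Σs^2 = 388, Σs·s = 388, Σs = 44, Σ1 = 7.
And Σs^2·g = 76258, Σs·g = 7944, Σg = 861.
MᵀM·[p, q, r]ᵀ = Mᵀg becomes [[34900, 3620, 388]; [3620, 388, 44]; [388, 44, 7]]·[p, q, r]ᵀ = [76258, 7944, 861]ᵀ.
Row-reducing yields p = 4237/2184, q = 4715/2184, r = 74/39.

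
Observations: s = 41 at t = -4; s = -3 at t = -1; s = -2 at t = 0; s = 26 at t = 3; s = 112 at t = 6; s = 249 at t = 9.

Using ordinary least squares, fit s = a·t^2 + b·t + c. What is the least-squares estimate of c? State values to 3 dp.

Normal-equation sums: Σt^2·t^2 = 8195, Σt^2·t = 907, Σt^2 = 143, Σt·t = 143, Σt = 13, Σ1 = 6.
Moment sums: Σt^2·s = 25088, Σt·s = 2830, Σs = 423.
Normal equations: [[8195, 907, 143]; [907, 143, 13]; [143, 13, 6]]·[a, b, c]ᵀ = [25088, 2830, 423]ᵀ.
Solving the 3×3 system (Gaussian elimination) gives a = 72571/24135, b = 24778/24135, c = -27259/8045.

c = -3.388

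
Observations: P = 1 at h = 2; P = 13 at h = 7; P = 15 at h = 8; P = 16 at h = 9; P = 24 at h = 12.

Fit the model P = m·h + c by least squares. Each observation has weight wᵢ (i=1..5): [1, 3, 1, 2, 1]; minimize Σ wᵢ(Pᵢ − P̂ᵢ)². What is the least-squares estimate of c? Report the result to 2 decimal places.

c = -3.13

From the data, Σwᵢ·h·h = 521, Σwᵢ·h = 61, Σwᵢ·1 = 8.
For MᵀWP: Σwᵢ·h·P = 971, Σwᵢ·P = 111.
det = 521·8 − 61² = 447.
m = (971·8 − 61·111)/447 = 997/447; c = (521·111 − 61·971)/447 = -1400/447.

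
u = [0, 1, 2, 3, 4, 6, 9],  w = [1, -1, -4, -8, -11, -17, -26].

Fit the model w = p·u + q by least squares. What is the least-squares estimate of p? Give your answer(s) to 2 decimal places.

p = -3.07

Sums needed: Σu·u = 147, Σu = 25, Σ1 = 7.
Moment sums: Σu·w = -413, Σw = -66.
So AᵀA·[p, q]ᵀ = Aᵀw: [[147, 25]; [25, 7]]·[p, q]ᵀ = [-413, -66]ᵀ.
det = 147·7 − 25² = 404.
p = ((-413)·7 − 25·(-66))/404 = -1241/404; q = (147·(-66) − 25·(-413))/404 = 623/404.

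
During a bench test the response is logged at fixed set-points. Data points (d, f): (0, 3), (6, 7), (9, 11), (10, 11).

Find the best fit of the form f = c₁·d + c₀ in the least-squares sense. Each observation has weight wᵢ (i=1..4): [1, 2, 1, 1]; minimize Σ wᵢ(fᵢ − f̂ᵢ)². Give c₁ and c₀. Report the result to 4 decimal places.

The normal system MᵀWM·[c₁, c₀]ᵀ = MᵀWf is [[253, 31]; [31, 5]]·[c₁, c₀]ᵀ = [293, 39]ᵀ.
det = 253·5 − 31² = 304.
c₁ = (293·5 − 31·39)/304 = 16/19; c₀ = (253·39 − 31·293)/304 = 49/19.

c₁ = 0.8421, c₀ = 2.5789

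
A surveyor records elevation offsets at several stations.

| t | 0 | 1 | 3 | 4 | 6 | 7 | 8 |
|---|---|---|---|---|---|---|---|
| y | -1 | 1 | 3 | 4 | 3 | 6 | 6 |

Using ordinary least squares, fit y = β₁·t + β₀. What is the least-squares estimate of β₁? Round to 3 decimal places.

β₁ = 0.781

With design matrix X, XᵀX = [[175, 29]; [29, 7]] and Xᵀy = [134, 22]ᵀ.
det = 175·7 − 29² = 384.
β₁ = (134·7 − 29·22)/384 = 25/32; β₀ = (175·22 − 29·134)/384 = -3/32.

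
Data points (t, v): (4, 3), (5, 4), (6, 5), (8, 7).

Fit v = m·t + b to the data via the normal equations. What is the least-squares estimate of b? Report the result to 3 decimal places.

b = -1.000

The normal system MᵀM·[m, b]ᵀ = Mᵀv is [[141, 23]; [23, 4]]·[m, b]ᵀ = [118, 19]ᵀ.
det = 141·4 − 23² = 35.
m = (118·4 − 23·19)/35 = 1; b = (141·19 − 23·118)/35 = -1.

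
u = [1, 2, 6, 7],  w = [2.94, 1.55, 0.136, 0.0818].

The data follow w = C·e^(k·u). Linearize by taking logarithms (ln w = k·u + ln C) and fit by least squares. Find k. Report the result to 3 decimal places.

Taking logs, ln w = k·u + ln C, so regress ln w on u.
XᵀX = [[90.0000, 16.0000]; [16.0000, 4]], rhs = [-27.5400, -2.9819]ᵀ  (here Σu = 16.0000, Σ(u)² = 90.0000, Σln w = -2.9819, Σu·ln w = -27.5400).
Slope k = (n·Σu·ln w − Σu·Σln w)/(n·Σ(u)² − (Σu)²) = (4·-27.5400 − 16.0000·-2.9819)/104.0000 = -0.60048; ln C = (Σln w − k·Σu)/n = 1.65643.

k = -0.600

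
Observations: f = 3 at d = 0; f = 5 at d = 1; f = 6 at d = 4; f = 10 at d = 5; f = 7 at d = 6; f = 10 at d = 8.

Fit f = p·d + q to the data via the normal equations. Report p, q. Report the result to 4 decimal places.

p = 0.8043, q = 3.6159

From the data, Σd·d = 142, Σd = 24, Σ1 = 6.
For Mᵀf: Σd·f = 201, Σf = 41.
MᵀM·[p, q]ᵀ = Mᵀf becomes [[142, 24]; [24, 6]]·[p, q]ᵀ = [201, 41]ᵀ.
Determinant 142·6 − 24² = 276.
p = (201·6 − 24·41)/276 = 37/46; q = (142·41 − 24·201)/276 = 499/138.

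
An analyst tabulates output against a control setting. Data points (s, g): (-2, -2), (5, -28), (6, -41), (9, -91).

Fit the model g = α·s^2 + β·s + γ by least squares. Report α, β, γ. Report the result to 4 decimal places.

α = -1.0860, β = -0.4947, γ = 1.3664

With design matrix X, XᵀX = [[8498, 1062, 146]; [1062, 146, 18]; [146, 18, 4]] and Xᵀg = [-9555, -1201, -162]ᵀ.
Inverting the 3×3 Gram matrix, [α, β, γ]ᵀ = [-4557/4196, -10379/20980, 7167/5245]ᵀ.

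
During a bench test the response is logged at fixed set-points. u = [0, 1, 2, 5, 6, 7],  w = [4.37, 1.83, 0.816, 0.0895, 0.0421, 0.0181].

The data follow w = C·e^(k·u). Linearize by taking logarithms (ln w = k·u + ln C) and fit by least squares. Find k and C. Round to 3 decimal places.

k = -0.770, C = 4.089

Let Y = ln w. Fitting Y = k·u + ln C by least squares:
Sums: Σu = 21.0000, Σ(u)² = 115.0000, Σln w = -7.7173, Σu·ln w = -58.9591.
Normal system: [[115.0000, 21.0000]; [21.0000, 6]]·[k, ln C]ᵀ = [-58.9591, -7.7173]ᵀ.
Slope k = (n·Σu·ln w − Σu·Σln w)/(n·Σ(u)² − (Σu)²) = (6·-58.9591 − 21.0000·-7.7173)/249.0000 = -0.76984; ln C = (Σln w − k·Σu)/n = 1.40823, so C = exp(1.40823) = 4.08869.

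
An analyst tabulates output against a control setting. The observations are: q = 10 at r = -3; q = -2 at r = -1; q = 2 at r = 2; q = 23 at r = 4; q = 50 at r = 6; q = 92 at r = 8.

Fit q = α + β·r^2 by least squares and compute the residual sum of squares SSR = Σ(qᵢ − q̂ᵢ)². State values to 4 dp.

SSR = 6.4464

Normal-equation sums: Σ1 = 6, Σr^2 = 130, Σr^2·r^2 = 5746.
Moment sums: Σq = 175, Σr^2·q = 8152.
So AᵀA·[α, β]ᵀ = Aᵀq: [[6, 130]; [130, 5746]]·[α, β]ᵀ = [175, 8152]ᵀ.
Determinant 6·5746 − 130² = 17576.
α = (175·5746 − 130·8152)/17576 = -2085/676; β = (6·8152 − 130·175)/17576 = 13081/8788.
Residuals: -686/2197, -888/2197, -7643/8788, 19933/8788, -4411/8788, -1583/8788; SSR = 56651/8788.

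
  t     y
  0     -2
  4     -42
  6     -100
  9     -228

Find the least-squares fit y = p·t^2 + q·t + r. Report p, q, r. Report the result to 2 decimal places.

p = -2.98, q = 1.69, r = -1.85

Normal-equation sums: Σt^2·t^2 = 8113, Σt^2·t = 1009, Σt^2 = 133, Σt·t = 133, Σt = 19, Σ1 = 4.
And Σt^2·y = -22740, Σt·y = -2820, Σy = -372.
So XᵀX·[p, q, r]ᵀ = Xᵀy: [[8113, 1009, 133]; [1009, 133, 19]; [133, 19, 4]]·[p, q, r]ᵀ = [-22740, -2820, -372]ᵀ.
Solving the 3×3 system (Gaussian elimination) gives p = -2562/859, q = 1450/859, r = -1588/859.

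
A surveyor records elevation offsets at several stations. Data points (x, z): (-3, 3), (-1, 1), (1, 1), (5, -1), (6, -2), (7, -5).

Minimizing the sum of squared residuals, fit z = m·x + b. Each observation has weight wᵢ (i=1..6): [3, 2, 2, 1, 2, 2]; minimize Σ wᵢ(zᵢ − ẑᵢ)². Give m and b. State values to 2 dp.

Forming MᵀWM = [[226, 22]; [22, 12]] and MᵀWz = [-126, -2]ᵀ gives MᵀWM·[m, b]ᵀ = MᵀWz.
Determinant 226·12 − 22² = 2228.
m = ((-126)·12 − 22·(-2))/2228 = -367/557; b = (226·(-2) − 22·(-126))/2228 = 580/557.

m = -0.66, b = 1.04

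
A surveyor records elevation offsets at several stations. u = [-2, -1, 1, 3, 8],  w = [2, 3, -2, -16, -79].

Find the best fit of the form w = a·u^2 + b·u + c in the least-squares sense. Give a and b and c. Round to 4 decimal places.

a = -0.9208, b = -2.6334, c = 0.8894

Entries of MᵀM: Σu^2·u^2 = 4195, Σu^2·u = 531, Σu^2 = 79, Σu·u = 79, Σu = 9, Σ1 = 5.
And Σu^2·w = -5191, Σu·w = -689, Σw = -92.
Solving the 3×3 system (Gaussian elimination) gives a = -78027/84734, b = -223135/84734, c = 37682/42367.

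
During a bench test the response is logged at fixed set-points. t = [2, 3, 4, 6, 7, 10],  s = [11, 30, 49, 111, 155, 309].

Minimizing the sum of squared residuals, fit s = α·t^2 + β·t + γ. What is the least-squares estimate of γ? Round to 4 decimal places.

Compute the Gram sums: Σt^2·t^2 = 14050, Σt^2·t = 1658, Σt^2 = 214, Σt·t = 214, Σt = 32, Σ1 = 6.
And Σt^2·s = 43589, Σt·s = 5149, Σs = 665.
Solving the 3×3 system (Gaussian elimination) gives α = 3319/1114, β = 4049/2785, γ = -8868/2785.

γ = -3.1842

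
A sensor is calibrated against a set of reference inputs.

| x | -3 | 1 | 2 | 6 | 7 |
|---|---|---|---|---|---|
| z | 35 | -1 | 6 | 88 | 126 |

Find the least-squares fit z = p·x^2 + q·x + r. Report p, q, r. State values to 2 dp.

From the data, Σx^2·x^2 = 3795, Σx^2·x = 541, Σx^2 = 99, Σx·x = 99, Σx = 13, Σ1 = 5.
Right-hand side: Σx^2·z = 9680, Σx·z = 1316, Σz = 254.
So MᵀM·[p, q, r]ᵀ = Mᵀz: [[3795, 541, 99]; [541, 99, 13]; [99, 13, 5]]·[p, q, r]ᵀ = [9680, 1316, 254]ᵀ.
Row-reducing yields p = 14663/4900, q = -14509/4900, r = -921/1225.

p = 2.99, q = -2.96, r = -0.75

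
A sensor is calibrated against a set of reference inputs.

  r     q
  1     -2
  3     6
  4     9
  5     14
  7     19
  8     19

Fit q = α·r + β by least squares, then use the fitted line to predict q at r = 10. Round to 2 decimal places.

The normal system XᵀX·[α, β]ᵀ = Xᵀq is [[164, 28]; [28, 6]]·[α, β]ᵀ = [407, 65]ᵀ.
Determinant 164·6 − 28² = 200.
α = (407·6 − 28·65)/200 = 311/100; β = (164·65 − 28·407)/200 = -92/25.
At r = 10: q̂ = (311/100)·(10) + (-92/25)·(1) = 1371/50.

q̂ = 27.42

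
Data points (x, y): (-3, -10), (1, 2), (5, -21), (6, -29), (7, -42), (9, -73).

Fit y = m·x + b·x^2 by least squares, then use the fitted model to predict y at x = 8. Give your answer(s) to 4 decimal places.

ŷ = -56.2706

Sums needed: Σx·x = 201, Σx·x^2 = 1387, Σx^2·x^2 = 10965.
For Mᵀy: Σx·y = -1198, Σx^2·y = -9628.
MᵀM·[m, b]ᵀ = Mᵀy becomes [[201, 1387]; [1387, 10965]]·[m, b]ᵀ = [-1198, -9628]ᵀ.
Determinant 201·10965 − 1387² = 280196.
m = ((-1198)·10965 − 1387·(-9628))/280196 = 15569/20014; b = (201·(-9628) − 1387·(-1198))/280196 = -19543/20014.
At x = 8: ŷ = (15569/20014)·(8) + (-19543/20014)·(64) = -563100/10007.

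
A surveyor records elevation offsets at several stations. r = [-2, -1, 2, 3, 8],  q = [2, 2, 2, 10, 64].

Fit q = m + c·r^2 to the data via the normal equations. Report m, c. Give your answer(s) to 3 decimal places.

Entries of MᵀM: Σ1 = 5, Σr^2 = 82, Σr^2·r^2 = 4210.
Right-hand side: Σq = 80, Σr^2·q = 4204.
Normal equations: [[5, 82]; [82, 4210]]·[m, c]ᵀ = [80, 4204]ᵀ.
Determinant 5·4210 − 82² = 14326.
m = (80·4210 − 82·4204)/14326 = -3964/7163; c = (5·4204 − 82·80)/14326 = 7230/7163.

m = -0.553, c = 1.009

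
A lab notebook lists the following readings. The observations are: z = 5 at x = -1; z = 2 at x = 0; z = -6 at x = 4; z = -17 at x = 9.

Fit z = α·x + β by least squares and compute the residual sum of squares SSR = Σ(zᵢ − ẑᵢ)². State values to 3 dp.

Setting ∂/∂α … = 0 gives: 98·α + 12·β = -182;  12·α + 4·β = -16.
Δ = 98·4 − 12² = 248.
α = ((-182)·4 − 12·(-16))/248 = -67/31; β = (98·(-16) − 12·(-182))/248 = 77/31.
Residuals: 11/31, -15/31, 5/31, -1/31; SSR = 12/31.

SSR = 0.387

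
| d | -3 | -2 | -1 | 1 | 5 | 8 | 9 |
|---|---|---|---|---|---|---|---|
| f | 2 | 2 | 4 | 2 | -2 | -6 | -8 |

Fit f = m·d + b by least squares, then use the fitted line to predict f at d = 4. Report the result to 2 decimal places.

Sums needed: Σd·d = 185, Σd = 17, Σ1 = 7.
Right-hand side: Σd·f = -142, Σf = -6.
AᵀA·[m, b]ᵀ = Aᵀf becomes [[185, 17]; [17, 7]]·[m, b]ᵀ = [-142, -6]ᵀ.
Eliminating b: 7·(row 1) − 17·(row 2) gives 1006·m = 7·(-142) − 17·(-6) = -892, so m = -446/503.
Then b = ((-6) − 17·(-446/503))/7 = 652/503.
At d = 4: f̂ = (-446/503)·(4) + (652/503)·(1) = -1132/503.

f̂ = -2.25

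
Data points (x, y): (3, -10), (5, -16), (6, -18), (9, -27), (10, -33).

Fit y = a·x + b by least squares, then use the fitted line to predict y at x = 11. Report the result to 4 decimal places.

Setting ∂/∂a … = 0 gives: 251·a + 33·b = -791;  33·a + 5·b = -104.
det = 251·5 − 33² = 166.
a = ((-791)·5 − 33·(-104))/166 = -523/166; b = (251·(-104) − 33·(-791))/166 = -1/166.
At x = 11: ŷ = (-523/166)·(11) + (-1/166)·(1) = -2877/83.

ŷ = -34.6627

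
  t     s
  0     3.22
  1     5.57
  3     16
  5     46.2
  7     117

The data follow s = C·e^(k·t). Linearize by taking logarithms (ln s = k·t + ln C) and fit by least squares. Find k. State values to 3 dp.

Linearized form: ln s = k·t + ln C. From the 5 transformed points,
XᵀX = [[84.0000, 16.0000]; [16.0000, 5]], rhs = [62.5353, 14.2545]ᵀ  (here Σt = 16.0000, Σ(t)² = 84.0000, Σln s = 14.2545, Σt·ln s = 62.5353).
Solving (det = 164.0000): k = 0.51588, ln C = 1.20009.

k = 0.516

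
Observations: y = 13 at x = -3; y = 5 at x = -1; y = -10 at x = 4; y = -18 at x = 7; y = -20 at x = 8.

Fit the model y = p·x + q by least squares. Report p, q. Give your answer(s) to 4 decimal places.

p = -2.9787, q = 2.9362

Compute the Gram sums: Σx·x = 139, Σx = 15, Σ1 = 5.
For Aᵀy: Σx·y = -370, Σy = -30.
So AᵀA·[p, q]ᵀ = Aᵀy: [[139, 15]; [15, 5]]·[p, q]ᵀ = [-370, -30]ᵀ.
Determinant 139·5 − 15² = 470.
p = ((-370)·5 − 15·(-30))/470 = -140/47; q = (139·(-30) − 15·(-370))/470 = 138/47.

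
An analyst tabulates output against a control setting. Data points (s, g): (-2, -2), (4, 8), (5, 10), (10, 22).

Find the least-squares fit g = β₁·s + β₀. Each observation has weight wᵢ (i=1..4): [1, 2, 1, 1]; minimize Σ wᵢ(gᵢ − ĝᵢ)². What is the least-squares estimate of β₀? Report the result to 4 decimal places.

Compute the Gram sums: Σwᵢ·s·s = 161, Σwᵢ·s = 21, Σwᵢ·1 = 5.
And Σwᵢ·s·g = 338, Σwᵢ·g = 46.
So MᵀWM·[β₁, β₀]ᵀ = MᵀWg: [[161, 21]; [21, 5]]·[β₁, β₀]ᵀ = [338, 46]ᵀ.
det = 161·5 − 21² = 364.
β₁ = (338·5 − 21·46)/364 = 181/91; β₀ = (161·46 − 21·338)/364 = 11/13.

β₀ = 0.8462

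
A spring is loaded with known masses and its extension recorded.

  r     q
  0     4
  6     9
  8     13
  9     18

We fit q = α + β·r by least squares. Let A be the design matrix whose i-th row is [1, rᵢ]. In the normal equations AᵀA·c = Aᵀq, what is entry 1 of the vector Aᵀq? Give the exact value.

Entry 1 ↔ basis 1, so (Aᵀq)_{1} = Σᵢ qᵢ = (1)·(4) + (1)·(9) + (1)·(13) + (1)·(18) = 44.

44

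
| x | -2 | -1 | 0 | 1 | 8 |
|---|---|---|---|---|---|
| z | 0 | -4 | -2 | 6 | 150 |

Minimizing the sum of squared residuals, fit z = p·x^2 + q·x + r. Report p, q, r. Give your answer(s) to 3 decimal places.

The normal system AᵀA·[p, q, r]ᵀ = Aᵀz is [[4114, 504, 70]; [504, 70, 6]; [70, 6, 5]]·[p, q, r]ᵀ = [9602, 1210, 150]ᵀ.
Inverting the 3×3 Gram matrix, [p, q, r]ᵀ = [48157/25519, 96475/25519, -24398/25519]ᵀ.

p = 1.887, q = 3.781, r = -0.956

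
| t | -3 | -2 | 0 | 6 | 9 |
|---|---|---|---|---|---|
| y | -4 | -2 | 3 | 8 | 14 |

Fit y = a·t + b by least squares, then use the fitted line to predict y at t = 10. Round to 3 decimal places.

ŷ = 14.855

MᵀM·[a, b]ᵀ = Mᵀy reads: 130·a + 10·b = 190;  10·a + 5·b = 19.
(Σt·t = 130, Σt = 10, Σ1 = 5, Σt·y = 190, Σy = 19.)
det = 130·5 − 10² = 550.
a = (190·5 − 10·19)/550 = 76/55; b = (130·19 − 10·190)/550 = 57/55.
At t = 10: ŷ = (76/55)·(10) + (57/55)·(1) = 817/55.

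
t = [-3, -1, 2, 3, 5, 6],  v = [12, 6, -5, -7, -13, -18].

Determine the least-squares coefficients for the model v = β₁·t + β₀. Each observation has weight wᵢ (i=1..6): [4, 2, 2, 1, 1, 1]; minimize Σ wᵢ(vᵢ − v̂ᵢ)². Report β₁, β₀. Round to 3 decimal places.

The normal system MᵀWM·[β₁, β₀]ᵀ = MᵀWv is [[116, 4]; [4, 11]]·[β₁, β₀]ᵀ = [-370, 12]ᵀ.
Δ = 116·11 − 4² = 1260.
β₁ = ((-370)·11 − 4·12)/1260 = -2059/630; β₀ = (116·12 − 4·(-370))/1260 = 718/315.

β₁ = -3.268, β₀ = 2.279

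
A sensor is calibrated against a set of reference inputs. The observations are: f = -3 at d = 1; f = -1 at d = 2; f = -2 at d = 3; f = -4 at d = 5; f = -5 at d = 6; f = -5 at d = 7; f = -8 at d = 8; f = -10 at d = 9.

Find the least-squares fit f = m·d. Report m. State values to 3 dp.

Entries of XᵀX: Σd·d = 269.
And Σd·f = -250.
So XᵀX·[m]ᵀ = Xᵀf: [[269]]·[m]ᵀ = [-250]ᵀ.
m = (-250)/269 = -0.929368.

m = -0.929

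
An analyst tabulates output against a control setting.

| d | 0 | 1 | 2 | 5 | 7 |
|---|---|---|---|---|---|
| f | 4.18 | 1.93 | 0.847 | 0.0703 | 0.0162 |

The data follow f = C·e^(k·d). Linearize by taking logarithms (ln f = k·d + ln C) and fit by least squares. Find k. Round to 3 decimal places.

k = -0.801

Linearized form: ln f = k·d + ln C. From the 5 transformed points,
AᵀA = [[79.0000, 15.0000]; [15.0000, 5]], rhs = [-41.8087, -4.8560]ᵀ  (here Σd = 15.0000, Σ(d)² = 79.0000, Σln f = -4.8560, Σd·ln f = -41.8087).
Δ = 79.0000·5 − (15.0000)² = 170.0000; k = (-41.8087·5 − 15.0000·-4.8560)/170.0000 = -0.80120, ln C = (79.0000·-4.8560 − 15.0000·-41.8087)/170.0000 = 1.43242.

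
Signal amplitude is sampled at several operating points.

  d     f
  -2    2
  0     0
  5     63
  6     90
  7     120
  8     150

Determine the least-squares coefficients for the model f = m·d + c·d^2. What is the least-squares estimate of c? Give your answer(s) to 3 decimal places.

The normal equations are: 178·m + 1188·c = 2891;  1188·m + 8434·c = 20303.
(Σd·d = 178, Σd·d^2 = 1188, Σd^2·d^2 = 8434, Σd·f = 2891, Σd^2·f = 20303.)
Eliminating c: 8434·(row 1) − 1188·(row 2) gives 89908·m = 8434·2891 − 1188·20303 = 262730, so m = 10105/3458.
Then c = (20303 − 1188·(10105/3458))/8434 = 6901/3458.

c = 1.996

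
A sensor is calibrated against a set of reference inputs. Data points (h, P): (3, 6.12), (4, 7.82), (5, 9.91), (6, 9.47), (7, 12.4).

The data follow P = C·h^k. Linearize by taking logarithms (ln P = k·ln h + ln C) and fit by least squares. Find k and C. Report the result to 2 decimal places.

k = 0.77, C = 2.68

Linearized form: ln P = k·ln h + ln C. From the 5 transformed points,
Σln h = 7.8320, Σ(ln h)² = 12.7160, Σln P = 10.9276, Σln h·ln P = 17.4600.
Equations: 12.7160·k + 7.8320·ln C = 17.4600;  7.8320·k + 5·ln C = 10.9276.
Solving (det = 2.2397): k = 0.76565, ln C = 0.98620, so C = exp(0.98620) = 2.68103.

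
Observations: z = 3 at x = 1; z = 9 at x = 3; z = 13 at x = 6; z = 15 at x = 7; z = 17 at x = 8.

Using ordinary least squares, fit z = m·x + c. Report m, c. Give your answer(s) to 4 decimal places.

Entries of MᵀM: Σx·x = 159, Σx = 25, Σ1 = 5.
Right-hand side: Σx·z = 349, Σz = 57.
Eliminating c: 5·(row 1) − 25·(row 2) gives 170·m = 5·349 − 25·57 = 320, so m = 32/17.
Then c = (57 − 25·(32/17))/5 = 169/85.

m = 1.8824, c = 1.9882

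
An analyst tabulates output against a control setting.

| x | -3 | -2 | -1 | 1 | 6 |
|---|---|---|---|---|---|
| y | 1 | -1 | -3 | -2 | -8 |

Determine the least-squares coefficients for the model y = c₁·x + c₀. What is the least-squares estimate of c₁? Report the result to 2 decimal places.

Sums needed: Σx·x = 51, Σx = 1, Σ1 = 5.
And Σx·y = -48, Σy = -13.
So AᵀA·[c₁, c₀]ᵀ = Aᵀy: [[51, 1]; [1, 5]]·[c₁, c₀]ᵀ = [-48, -13]ᵀ.
Determinant 51·5 − 1² = 254.
c₁ = ((-48)·5 − 1·(-13))/254 = -227/254; c₀ = (51·(-13) − 1·(-48))/254 = -615/254.

c₁ = -0.89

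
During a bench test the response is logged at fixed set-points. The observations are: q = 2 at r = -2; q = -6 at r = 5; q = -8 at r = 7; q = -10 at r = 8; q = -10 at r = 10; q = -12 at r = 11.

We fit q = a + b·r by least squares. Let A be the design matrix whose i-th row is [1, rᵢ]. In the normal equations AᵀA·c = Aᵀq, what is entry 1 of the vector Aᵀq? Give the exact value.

Entry 1 ↔ basis 1, so (Aᵀq)_{1} = Σᵢ qᵢ = (1)·(2) + (1)·(-6) + (1)·(-8) + (1)·(-10) + (1)·(-10) + (1)·(-12) = -44.

-44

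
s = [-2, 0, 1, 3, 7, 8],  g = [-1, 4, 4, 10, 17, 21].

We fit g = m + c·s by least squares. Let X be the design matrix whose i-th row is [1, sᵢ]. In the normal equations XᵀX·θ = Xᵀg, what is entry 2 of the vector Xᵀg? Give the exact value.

Entry 2 ↔ basis s, so (Xᵀg)_{2} = Σᵢ (s)·gᵢ = (-2)·(-1) + (0)·(4) + (1)·(4) + (3)·(10) + (7)·(17) + (8)·(21) = 323.

323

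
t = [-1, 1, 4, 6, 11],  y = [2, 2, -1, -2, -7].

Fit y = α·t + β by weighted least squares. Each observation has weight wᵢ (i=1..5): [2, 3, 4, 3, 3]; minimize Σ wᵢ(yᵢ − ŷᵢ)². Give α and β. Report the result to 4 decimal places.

The normal equations are: 540·α + 68·β = -281;  68·α + 15·β = -21.
(Σwᵢ·t·t = 540, Σwᵢ·t = 68, Σwᵢ·1 = 15, Σwᵢ·t·y = -281, Σwᵢ·y = -21.)
Δ = 540·15 − 68² = 3476.
α = ((-281)·15 − 68·(-21))/3476 = -2787/3476; β = (540·(-21) − 68·(-281))/3476 = 1942/869.

α = -0.8018, β = 2.2348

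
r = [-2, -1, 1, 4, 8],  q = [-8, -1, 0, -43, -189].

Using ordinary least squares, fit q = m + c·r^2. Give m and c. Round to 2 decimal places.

m = 3.40, c = -3.00

Normal-equation sums: Σ1 = 5, Σr^2 = 86, Σr^2·r^2 = 4370.
And Σq = -241, Σr^2·q = -12817.
Δ = 5·4370 − 86² = 14454.
m = ((-241)·4370 − 86·(-12817))/14454 = 8182/2409; c = (5·(-12817) − 86·(-241))/14454 = -14453/4818.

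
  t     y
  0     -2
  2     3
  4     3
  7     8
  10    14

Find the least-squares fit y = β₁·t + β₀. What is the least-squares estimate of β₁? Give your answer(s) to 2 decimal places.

β₁ = 1.49

Entries of AᵀA: Σt·t = 169, Σt = 23, Σ1 = 5.
For Aᵀy: Σt·y = 214, Σy = 26.
AᵀA·[β₁, β₀]ᵀ = Aᵀy becomes [[169, 23]; [23, 5]]·[β₁, β₀]ᵀ = [214, 26]ᵀ.
Determinant 169·5 − 23² = 316.
β₁ = (214·5 − 23·26)/316 = 118/79; β₀ = (169·26 − 23·214)/316 = -132/79.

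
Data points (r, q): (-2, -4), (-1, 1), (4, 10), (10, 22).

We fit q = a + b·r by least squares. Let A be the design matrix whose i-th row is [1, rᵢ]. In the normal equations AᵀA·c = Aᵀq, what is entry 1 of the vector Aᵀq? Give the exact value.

29

Entry 1 ↔ basis 1, so (Aᵀq)_{1} = Σᵢ qᵢ = (1)·(-4) + (1)·(1) + (1)·(10) + (1)·(22) = 29.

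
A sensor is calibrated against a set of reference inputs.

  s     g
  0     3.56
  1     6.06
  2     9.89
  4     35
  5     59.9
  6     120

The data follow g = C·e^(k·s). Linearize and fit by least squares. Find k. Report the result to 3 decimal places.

k = 0.586

Linearized form: ln g = k·s + ln C. From the 6 transformed points,
Over the data: Σs = 18.0000, Σ(s)² = 82.0000, Σln g = 17.7985, Σs·ln g = 69.7945.
Normal system: [[82.0000, 18.0000]; [18.0000, 6]]·[k, ln C]ᵀ = [69.7945, 17.7985]ᵀ.
Slope k = (n·Σs·ln g − Σs·Σln g)/(n·Σ(s)² − (Σs)²) = (6·69.7945 − 18.0000·17.7985)/168.0000 = 0.58568; ln C = (Σln g − k·Σs)/n = 1.20939.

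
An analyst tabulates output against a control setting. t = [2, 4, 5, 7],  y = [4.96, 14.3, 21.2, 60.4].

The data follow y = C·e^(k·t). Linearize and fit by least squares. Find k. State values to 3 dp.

k = 0.496

Linearized form: ln y = k·t + ln C. From the 4 transformed points,
Over the data: Σt = 18.0000, Σ(t)² = 94.0000, Σln y = 11.4167, Σt·ln y = 57.8208.
Normal system: [[94.0000, 18.0000]; [18.0000, 4]]·[k, ln C]ᵀ = [57.8208, 11.4167]ᵀ.
Solving (det = 52.0000): k = 0.49583, ln C = 0.62292.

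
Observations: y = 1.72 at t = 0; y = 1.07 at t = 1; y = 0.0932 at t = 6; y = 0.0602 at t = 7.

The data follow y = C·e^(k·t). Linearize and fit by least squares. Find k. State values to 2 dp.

Let Y = ln y. Fitting Y = k·t + ln C by least squares:
Σt = 14.0000, Σ(t)² = 86.0000, Σln y = -4.5731, Σt·ln y = -33.8410.
Equations: 86.0000·k + 14.0000·ln C = -33.8410;  14.0000·k + 4·ln C = -4.5731.
Slope k = (n·Σt·ln y − Σt·Σln y)/(n·Σ(t)² − (Σt)²) = (4·-33.8410 − 14.0000·-4.5731)/148.0000 = -0.48203; ln C = (Σln y − k·Σt)/n = 0.54383.

k = -0.48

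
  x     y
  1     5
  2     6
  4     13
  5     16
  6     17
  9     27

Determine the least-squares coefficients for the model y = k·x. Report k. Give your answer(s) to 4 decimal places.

With design matrix M, MᵀM = [[163]] and Mᵀy = [494]ᵀ.
Hence k = 494 / 163 ≈ 3.03067.

k = 3.0307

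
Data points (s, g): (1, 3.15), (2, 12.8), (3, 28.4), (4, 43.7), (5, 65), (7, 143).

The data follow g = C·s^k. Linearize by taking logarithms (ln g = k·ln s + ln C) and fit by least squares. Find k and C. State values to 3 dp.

k = 1.917, C = 3.237

With ln gᵢ as the transformed response and ln sᵢ as the regressor:
Σln s = 6.7334, Σ(ln s)² = 9.9861, Σln g = 19.9578, Σln s·ln g = 27.0557.
Normal system: [[9.9861, 6.7334]; [6.7334, 6]]·[k, ln C]ᵀ = [27.0557, 19.9578]ᵀ.
Δ = 9.9861·6 − (6.7334)² = 14.5777; k = (27.0557·6 − 6.7334·19.9578)/14.5777 = 1.91733, ln C = (9.9861·19.9578 − 6.7334·27.0557)/14.5777 = 1.17462, so C = exp(1.17462) = 3.23690.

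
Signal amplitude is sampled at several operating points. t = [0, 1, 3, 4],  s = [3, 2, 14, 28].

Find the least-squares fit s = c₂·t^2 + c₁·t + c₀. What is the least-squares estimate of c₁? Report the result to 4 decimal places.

c₁ = -3.8000

Forming AᵀA = [[338, 92, 26]; [92, 26, 8]; [26, 8, 4]] and Aᵀs = [576, 156, 47]ᵀ gives AᵀA·[c₂, c₁, c₀]ᵀ = Aᵀs.
Row-reducing yields c₂ = 5/2, c₁ = -19/5, c₀ = 31/10.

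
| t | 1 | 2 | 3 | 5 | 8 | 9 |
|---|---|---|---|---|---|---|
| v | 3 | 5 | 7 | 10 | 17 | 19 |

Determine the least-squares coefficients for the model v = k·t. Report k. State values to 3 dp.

Compute the Gram sums: Σt·t = 184.
Right-hand side: Σt·v = 391.
k = 391/184 = 2.125.

k = 2.125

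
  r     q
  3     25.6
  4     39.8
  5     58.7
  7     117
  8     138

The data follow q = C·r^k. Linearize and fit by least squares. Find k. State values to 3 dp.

Taking logs, ln q = k·ln r + ln C, so regress ln q on ln r.
Σln r = 8.1197, Σ(ln r)² = 13.8297, Σln q = 20.6883, Σln r·ln q = 34.7363.
Equations: 13.8297·k + 8.1197·ln C = 34.7363;  8.1197·k + 5·ln C = 20.6883.
Slope k = (n·Σln r·ln q − Σln r·Σln q)/(n·Σ(ln r)² − (Σln r)²) = (5·34.7363 − 8.1197·20.6883)/3.2190 = 1.77031; ln C = (Σln q − k·Σln r)/n = 1.26279.

k = 1.770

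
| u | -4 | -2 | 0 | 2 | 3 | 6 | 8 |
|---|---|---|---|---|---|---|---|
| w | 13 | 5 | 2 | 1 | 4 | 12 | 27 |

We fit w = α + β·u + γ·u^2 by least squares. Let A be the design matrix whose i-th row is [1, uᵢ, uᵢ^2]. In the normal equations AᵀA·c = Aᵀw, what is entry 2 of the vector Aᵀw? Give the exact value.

240

Entry 2 ↔ basis u, so (Aᵀw)_{2} = Σᵢ (u)·wᵢ = (-4)·(13) + (-2)·(5) + (0)·(2) + (2)·(1) + (3)·(4) + (6)·(12) + (8)·(27) = 240.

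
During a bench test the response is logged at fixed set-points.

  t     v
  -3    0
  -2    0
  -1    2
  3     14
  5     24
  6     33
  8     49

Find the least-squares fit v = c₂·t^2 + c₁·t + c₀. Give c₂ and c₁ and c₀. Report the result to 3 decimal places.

From the data, Σt^2·t^2 = 6196, Σt^2·t = 844, Σt^2 = 148, Σt·t = 148, Σt = 16, Σ1 = 7.
For Aᵀv: Σt^2·v = 5052, Σt·v = 750, Σv = 122.
Solving the 3×3 system (Gaussian elimination) gives c₂ = 2173/5016, c₁ = 18911/8360, c₀ = 19429/6270.

c₂ = 0.433, c₁ = 2.262, c₀ = 3.099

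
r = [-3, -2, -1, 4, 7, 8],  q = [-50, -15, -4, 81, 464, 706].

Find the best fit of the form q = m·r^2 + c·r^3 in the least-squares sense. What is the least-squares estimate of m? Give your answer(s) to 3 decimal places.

Entries of AᵀA: Σr^2·r^2 = 6851, Σr^2·r^3 = 50323, Σr^3·r^3 = 384683.
Right-hand side: Σr^2·q = 68702, Σr^3·q = 527282.
So AᵀA·[m, c]ᵀ = Aᵀq: [[6851, 50323]; [50323, 384683]]·[m, c]ᵀ = [68702, 527282]ᵀ.
Determinant 6851·384683 − 50323² = 103058904.
m = (68702·384683 − 50323·527282)/103058904 = -2036935/1981902; c = (6851·527282 − 50323·68702)/103058904 = 2983043/1981902.

m = -1.028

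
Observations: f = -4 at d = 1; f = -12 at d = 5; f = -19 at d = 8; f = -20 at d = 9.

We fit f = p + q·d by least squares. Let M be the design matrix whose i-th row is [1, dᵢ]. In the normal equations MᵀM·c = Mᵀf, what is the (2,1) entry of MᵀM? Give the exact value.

Row 2 ↔ basis d, column 1 ↔ basis 1, so (MᵀM)_{2,1} = Σᵢ d = (1)·(1) + (5)·(1) + (8)·(1) + (9)·(1) = 23.

23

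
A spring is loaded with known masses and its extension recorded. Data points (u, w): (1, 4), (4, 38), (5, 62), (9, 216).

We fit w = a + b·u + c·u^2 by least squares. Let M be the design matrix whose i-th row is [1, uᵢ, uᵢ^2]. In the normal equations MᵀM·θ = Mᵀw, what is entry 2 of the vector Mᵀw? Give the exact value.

Entry 2 ↔ basis u, so (Mᵀw)_{2} = Σᵢ (u)·wᵢ = (1)·(4) + (4)·(38) + (5)·(62) + (9)·(216) = 2410.

2410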